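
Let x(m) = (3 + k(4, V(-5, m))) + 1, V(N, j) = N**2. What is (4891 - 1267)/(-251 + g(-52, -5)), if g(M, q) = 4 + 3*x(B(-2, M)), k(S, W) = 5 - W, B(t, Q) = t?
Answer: -3624/295 ≈ -12.285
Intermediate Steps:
x(m) = -16 (x(m) = (3 + (5 - 1*(-5)**2)) + 1 = (3 + (5 - 1*25)) + 1 = (3 + (5 - 25)) + 1 = (3 - 20) + 1 = -17 + 1 = -16)
g(M, q) = -44 (g(M, q) = 4 + 3*(-16) = 4 - 48 = -44)
(4891 - 1267)/(-251 + g(-52, -5)) = (4891 - 1267)/(-251 - 44) = 3624/(-295) = 3624*(-1/295) = -3624/295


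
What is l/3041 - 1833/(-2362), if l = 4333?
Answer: 15808699/7182842 ≈ 2.2009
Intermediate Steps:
l/3041 - 1833/(-2362) = 4333/3041 - 1833/(-2362) = 4333*(1/3041) - 1833*(-1/2362) = 4333/3041 + 1833/2362 = 15808699/7182842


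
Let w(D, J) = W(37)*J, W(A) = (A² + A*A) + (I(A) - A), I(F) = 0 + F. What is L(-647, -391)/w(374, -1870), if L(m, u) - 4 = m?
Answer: 643/5120060 ≈ 0.00012558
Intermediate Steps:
I(F) = F
W(A) = 2*A² (W(A) = (A² + A*A) + (A - A) = (A² + A²) + 0 = 2*A² + 0 = 2*A²)
L(m, u) = 4 + m
w(D, J) = 2738*J (w(D, J) = (2*37²)*J = (2*1369)*J = 2738*J)
L(-647, -391)/w(374, -1870) = (4 - 647)/((2738*(-1870))) = -643/(-5120060) = -643*(-1/5120060) = 643/5120060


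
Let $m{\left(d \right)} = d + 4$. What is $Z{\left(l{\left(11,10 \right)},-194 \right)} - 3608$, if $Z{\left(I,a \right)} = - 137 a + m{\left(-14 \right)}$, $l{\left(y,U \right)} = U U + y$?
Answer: $22960$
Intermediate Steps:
$m{\left(d \right)} = 4 + d$
$l{\left(y,U \right)} = y + U^{2}$ ($l{\left(y,U \right)} = U^{2} + y = y + U^{2}$)
$Z{\left(I,a \right)} = -10 - 137 a$ ($Z{\left(I,a \right)} = - 137 a + \left(4 - 14\right) = - 137 a - 10 = -10 - 137 a$)
$Z{\left(l{\left(11,10 \right)},-194 \right)} - 3608 = \left(-10 - -26578\right) - 3608 = \left(-10 + 26578\right) - 3608 = 26568 - 3608 = 22960$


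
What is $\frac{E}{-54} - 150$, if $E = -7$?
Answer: $- \frac{8093}{54} \approx -149.87$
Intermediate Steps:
$\frac{E}{-54} - 150 = \frac{1}{-54} \left(-7\right) - 150 = \left(- \frac{1}{54}\right) \left(-7\right) - 150 = \frac{7}{54} - 150 = - \frac{8093}{54}$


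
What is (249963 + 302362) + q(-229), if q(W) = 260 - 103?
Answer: 552482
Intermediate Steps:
q(W) = 157
(249963 + 302362) + q(-229) = (249963 + 302362) + 157 = 552325 + 157 = 552482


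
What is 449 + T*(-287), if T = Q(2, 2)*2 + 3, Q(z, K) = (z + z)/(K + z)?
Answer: -986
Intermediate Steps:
Q(z, K) = 2*z/(K + z) (Q(z, K) = (2*z)/(K + z) = 2*z/(K + z))
T = 5 (T = (2*2/(2 + 2))*2 + 3 = (2*2/4)*2 + 3 = (2*2*(¼))*2 + 3 = 1*2 + 3 = 2 + 3 = 5)
449 + T*(-287) = 449 + 5*(-287) = 449 - 1435 = -986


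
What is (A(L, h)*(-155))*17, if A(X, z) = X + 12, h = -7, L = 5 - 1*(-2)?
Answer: -50065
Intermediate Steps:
L = 7 (L = 5 + 2 = 7)
A(X, z) = 12 + X
(A(L, h)*(-155))*17 = ((12 + 7)*(-155))*17 = (19*(-155))*17 = -2945*17 = -50065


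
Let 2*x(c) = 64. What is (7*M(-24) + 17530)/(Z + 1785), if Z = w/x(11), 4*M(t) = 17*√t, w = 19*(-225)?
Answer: 112192/10569 + 1904*I*√6/52845 ≈ 10.615 + 0.088255*I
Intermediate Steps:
w = -4275
x(c) = 32 (x(c) = (½)*64 = 32)
M(t) = 17*√t/4 (M(t) = (17*√t)/4 = 17*√t/4)
Z = -4275/32 ≈ -133.59
(7*M(-24) + 17530)/(Z + 1785) = (7*(17*√(-24)/4) + 17530)/(-4275/32 + 1785) = (7*(17*(2*I*√6)/4) + 17530)/(52845/32) = (7*(17*I*√6/2) + 17530)*(32/52845) = (119*I*√6/2 + 17530)*(32/52845) = (17530 + 119*I*√6/2)*(32/52845) = 112192/10569 + 1904*I*√6/52845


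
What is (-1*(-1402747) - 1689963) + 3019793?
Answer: 2732577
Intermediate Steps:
(-1*(-1402747) - 1689963) + 3019793 = (1402747 - 1689963) + 3019793 = -287216 + 3019793 = 2732577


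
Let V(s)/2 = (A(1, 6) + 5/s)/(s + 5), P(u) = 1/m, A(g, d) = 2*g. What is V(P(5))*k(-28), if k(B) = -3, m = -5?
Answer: 115/4 ≈ 28.750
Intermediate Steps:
P(u) = -⅕ (P(u) = 1/(-5) = -⅕)
V(s) = 2*(2 + 5/s)/(5 + s) (V(s) = 2*((2*1 + 5/s)/(s + 5)) = 2*((2 + 5/s)/(5 + s)) = 2*(2 + 5/s)/(5 + s))
V(P(5))*k(-28) = (2*(5 + 2*(-⅕))/((-⅕)*(5 - ⅕)))*(-3) = (2*(-5)*(5 - ⅖)/(24/5))*(-3) = (2*(-5)*(5/24)*(23/5))*(-3) = -115/12*(-3) = 115/4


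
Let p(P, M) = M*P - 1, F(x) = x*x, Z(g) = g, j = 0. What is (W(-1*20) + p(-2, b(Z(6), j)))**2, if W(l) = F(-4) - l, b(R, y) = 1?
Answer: 1089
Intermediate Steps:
F(x) = x**2
W(l) = 16 - l (W(l) = (-4)**2 - l = 16 - l)
p(P, M) = -1 + M*P
(W(-1*20) + p(-2, b(Z(6), j)))**2 = ((16 - (-1)*20) + (-1 + 1*(-2)))**2 = ((16 - 1*(-20)) + (-1 - 2))**2 = ((16 + 20) - 3)**2 = (36 - 3)**2 = 33**2 = 1089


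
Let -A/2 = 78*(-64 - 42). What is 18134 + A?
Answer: 34670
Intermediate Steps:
A = 16536 (A = -156*(-64 - 42) = -156*(-106) = -2*(-8268) = 16536)
18134 + A = 18134 + 16536 = 34670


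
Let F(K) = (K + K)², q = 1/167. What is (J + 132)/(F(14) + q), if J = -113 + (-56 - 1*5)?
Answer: -2338/43643 ≈ -0.053571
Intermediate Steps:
q = 1/167 ≈ 0.0059880
F(K) = 4*K² (F(K) = (2*K)² = 4*K²)
J = -174 (J = -113 + (-56 - 5) = -113 - 61 = -174)
(J + 132)/(F(14) + q) = (-174 + 132)/(4*14² + 1/167) = -42/(4*196 + 1/167) = -42/(784 + 1/167) = -42/130929/167 = -42*167/130929 = -2338/43643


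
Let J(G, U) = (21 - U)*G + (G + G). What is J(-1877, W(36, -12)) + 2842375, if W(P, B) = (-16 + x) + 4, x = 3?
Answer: 2782311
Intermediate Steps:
W(P, B) = -9 (W(P, B) = (-16 + 3) + 4 = -13 + 4 = -9)
J(G, U) = 2*G + G*(21 - U) (J(G, U) = G*(21 - U) + 2*G = 2*G + G*(21 - U))
J(-1877, W(36, -12)) + 2842375 = -1877*(23 - 1*(-9)) + 2842375 = -1877*(23 + 9) + 2842375 = -1877*32 + 2842375 = -60064 + 2842375 = 2782311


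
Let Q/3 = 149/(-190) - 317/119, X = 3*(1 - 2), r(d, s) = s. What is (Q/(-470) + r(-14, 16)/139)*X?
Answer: -607610811/1477111300 ≈ -0.41135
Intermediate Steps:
X = -3 (X = 3*(-1) = -3)
Q = -233883/22610 (Q = 3*(149/(-190) - 317/119) = 3*(149*(-1/190) - 317*1/119) = 3*(-149/190 - 317/119) = 3*(-77961/22610) = -233883/22610 ≈ -10.344)
(Q/(-470) + r(-14, 16)/139)*X = (-233883/22610/(-470) + 16/139)*(-3) = (-233883/22610*(-1/470) + 16*(1/139))*(-3) = (233883/10626700 + 16/139)*(-3) = (202536937/1477111300)*(-3) = -607610811/1477111300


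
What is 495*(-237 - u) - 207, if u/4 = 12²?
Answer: -402642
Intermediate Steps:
u = 576 (u = 4*12² = 4*144 = 576)
495*(-237 - u) - 207 = 495*(-237 - 1*576) - 207 = 495*(-237 - 576) - 207 = 495*(-813) - 207 = -402435 - 207 = -402642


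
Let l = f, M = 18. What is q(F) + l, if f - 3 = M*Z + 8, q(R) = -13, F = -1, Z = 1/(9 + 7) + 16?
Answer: 2297/8 ≈ 287.13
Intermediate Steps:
Z = 257/16 (Z = 1/16 + 16 = 257/16 ≈ 16.063)
f = 2401/8 (f = 3 + (18*(257/16) + 8) = 3 + (2313/8 + 8) = 3 + 2377/8 = 2401/8 ≈ 300.13)
l = 2401/8 ≈ 300.13
q(F) + l = -13 + 2401/8 = 2297/8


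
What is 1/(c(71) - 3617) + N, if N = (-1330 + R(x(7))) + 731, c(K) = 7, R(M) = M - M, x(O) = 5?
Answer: -2162391/3610 ≈ -599.00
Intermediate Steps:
R(M) = 0
N = -599 (N = (-1330 + 0) + 731 = -1330 + 731 = -599)
1/(c(71) - 3617) + N = 1/(7 - 3617) - 599 = 1/(-3610) - 599 = -1/3610 - 599 = -2162391/3610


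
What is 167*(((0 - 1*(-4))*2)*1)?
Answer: 1336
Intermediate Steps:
167*(((0 - 1*(-4))*2)*1) = 167*(((0 + 4)*2)*1) = 167*((4*2)*1) = 167*(8*1) = 167*8 = 1336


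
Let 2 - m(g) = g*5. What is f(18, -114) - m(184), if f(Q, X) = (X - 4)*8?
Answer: -26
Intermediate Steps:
m(g) = 2 - 5*g (m(g) = 2 - g*5 = 2 - 5*g)
f(Q, X) = -32 + 8*X (f(Q, X) = (-4 + X)*8 = -32 + 8*X)
f(18, -114) - m(184) = (-32 + 8*(-114)) - (2 - 5*184) = (-32 - 912) - (2 - 920) = -944 - 1*(-918) = -944 + 918 = -26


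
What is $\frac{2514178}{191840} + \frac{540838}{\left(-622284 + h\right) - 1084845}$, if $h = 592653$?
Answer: $\frac{30661780441}{2429557680} \approx 12.62$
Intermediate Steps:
$\frac{2514178}{191840} + \frac{540838}{\left(-622284 + h\right) - 1084845} = \frac{2514178}{191840} + \frac{540838}{\left(-622284 + 592653\right) - 1084845} = 2514178 \cdot \frac{1}{191840} + \frac{540838}{-29631 - 1084845} = \frac{1257089}{95920} + \frac{540838}{-1114476} = \frac{1257089}{95920} + 540838 \left(- \frac{1}{1114476}\right) = \frac{1257089}{95920} - \frac{270419}{557238} = \frac{30661780441}{2429557680}$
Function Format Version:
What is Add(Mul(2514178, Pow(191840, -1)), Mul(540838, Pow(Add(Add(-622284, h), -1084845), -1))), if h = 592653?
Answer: Rational(30661780441, 2429557680) ≈ 12.620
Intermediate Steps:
Add(Mul(2514178, Pow(191840, -1)), Mul(540838, Pow(Add(Add(-622284, h), -1084845), -1))) = Add(Mul(2514178, Pow(191840, -1)), Mul(540838, Pow(Add(Add(-622284, 592653), -1084845), -1))) = Add(Mul(2514178, Rational(1, 191840)), Mul(540838, Pow(Add(-29631, -1084845), -1))) = Add(Rational(1257089, 95920), Mul(540838, Pow(-1114476, -1))) = Add(Rational(1257089, 95920), Mul(540838, Rational(-1, 1114476))) = Add(Rational(1257089, 95920), Rational(-270419, 557238)) = Rational(30661780441, 2429557680)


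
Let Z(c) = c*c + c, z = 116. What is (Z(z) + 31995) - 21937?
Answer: 23630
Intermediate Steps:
Z(c) = c + c² (Z(c) = c² + c = c + c²)
(Z(z) + 31995) - 21937 = (116*(1 + 116) + 31995) - 21937 = (116*117 + 31995) - 21937 = (13572 + 31995) - 21937 = 45567 - 21937 = 23630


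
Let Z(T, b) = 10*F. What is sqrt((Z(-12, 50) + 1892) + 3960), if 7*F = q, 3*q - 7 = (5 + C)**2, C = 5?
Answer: sqrt(2603202)/21 ≈ 76.831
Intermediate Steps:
q = 107/3 (q = 7/3 + (5 + 5)**2/3 = 7/3 + (1/3)*10**2 = 7/3 + (1/3)*100 = 7/3 + 100/3 = 107/3 ≈ 35.667)
F = 107/21 (F = (1/7)*(107/3) = 107/21 ≈ 5.0952)
Z(T, b) = 1070/21 (Z(T, b) = 10*(107/21) = 1070/21)
sqrt((Z(-12, 50) + 1892) + 3960) = sqrt((1070/21 + 1892) + 3960) = sqrt(40802/21 + 3960) = sqrt(123962/21) = sqrt(2603202)/21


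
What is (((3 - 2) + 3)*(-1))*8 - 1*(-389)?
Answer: 357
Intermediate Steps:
(((3 - 2) + 3)*(-1))*8 - 1*(-389) = ((1 + 3)*(-1))*8 + 389 = (4*(-1))*8 + 389 = -4*8 + 389 = -32 + 389 = 357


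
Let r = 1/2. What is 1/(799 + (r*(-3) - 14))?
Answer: 2/1567 ≈ 0.0012763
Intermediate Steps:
r = 1/2 ≈ 0.50000
1/(799 + (r*(-3) - 14)) = 1/(799 + ((1/2)*(-3) - 14)) = 1/(799 + (-3/2 - 14)) = 1/(799 - 31/2) = 1/(1567/2) = 2/1567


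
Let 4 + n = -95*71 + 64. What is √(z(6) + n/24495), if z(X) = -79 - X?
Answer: 2*I*√511641762/4899 ≈ 9.2343*I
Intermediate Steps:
n = -6685 (n = -4 + (-95*71 + 64) = -4 + (-6745 + 64) = -4 - 6681 = -6685)
√(z(6) + n/24495) = √((-79 - 1*6) - 6685/24495) = √((-79 - 6) - 6685*1/24495) = √(-85 - 1337/4899) = √(-417752/4899) = 2*I*√511641762/4899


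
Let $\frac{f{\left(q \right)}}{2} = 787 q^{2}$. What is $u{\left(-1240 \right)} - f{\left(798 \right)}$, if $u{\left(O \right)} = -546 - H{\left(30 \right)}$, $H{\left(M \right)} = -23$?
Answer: $-1002330019$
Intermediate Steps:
$f{\left(q \right)} = 1574 q^{2}$ ($f{\left(q \right)} = 2 \cdot 787 q^{2} = 1574 q^{2}$)
$u{\left(O \right)} = -523$ ($u{\left(O \right)} = -546 - -23 = -546 + 23 = -523$)
$u{\left(-1240 \right)} - f{\left(798 \right)} = -523 - 1574 \cdot 798^{2} = -523 - 1574 \cdot 636804 = -523 - 1002329496 = -1002330019$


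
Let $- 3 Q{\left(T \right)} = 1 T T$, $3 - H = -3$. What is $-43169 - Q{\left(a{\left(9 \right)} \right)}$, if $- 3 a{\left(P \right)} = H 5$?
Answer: $- \frac{129407}{3} \approx -43136.0$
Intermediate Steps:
$H = 6$ ($H = 3 - -3 = 3 + 3 = 6$)
$a{\left(P \right)} = -10$ ($a{\left(P \right)} = - \frac{6 \cdot 5}{3} = \left(- \frac{1}{3}\right) 30 = -10$)
$Q{\left(T \right)} = - \frac{T^{2}}{3}$ ($Q{\left(T \right)} = - \frac{1 T T}{3} = - \frac{T T}{3} = - \frac{T^{2}}{3}$)
$-43169 - Q{\left(a{\left(9 \right)} \right)} = -43169 - - \frac{\left(-10\right)^{2}}{3} = -43169 - \left(- \frac{1}{3}\right) 100 = -43169 - - \frac{100}{3} = -43169 + \frac{100}{3} = - \frac{129407}{3}$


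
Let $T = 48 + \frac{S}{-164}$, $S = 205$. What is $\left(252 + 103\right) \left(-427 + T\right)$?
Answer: $- \frac{539955}{4} \approx -1.3499 \cdot 10^{5}$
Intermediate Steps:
$T = \frac{187}{4}$ ($T = 48 + \frac{205}{-164} = 48 + 205 \left(- \frac{1}{164}\right) = 48 - \frac{5}{4} = \frac{187}{4} \approx 46.75$)
$\left(252 + 103\right) \left(-427 + T\right) = \left(252 + 103\right) \left(-427 + \frac{187}{4}\right) = 355 \left(- \frac{1521}{4}\right) = - \frac{539955}{4}$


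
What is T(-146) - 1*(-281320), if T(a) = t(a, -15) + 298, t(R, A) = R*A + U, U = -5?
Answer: 283803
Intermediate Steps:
t(R, A) = -5 + A*R (t(R, A) = R*A - 5 = A*R - 5 = -5 + A*R)
T(a) = 293 - 15*a (T(a) = (-5 - 15*a) + 298 = 293 - 15*a)
T(-146) - 1*(-281320) = (293 - 15*(-146)) - 1*(-281320) = (293 + 2190) + 281320 = 2483 + 281320 = 283803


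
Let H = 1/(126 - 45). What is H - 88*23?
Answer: -163943/81 ≈ -2024.0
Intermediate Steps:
H = 1/81 ≈ 0.012346
H - 88*23 = 1/81 - 88*23 = 1/81 - 2024 = -163943/81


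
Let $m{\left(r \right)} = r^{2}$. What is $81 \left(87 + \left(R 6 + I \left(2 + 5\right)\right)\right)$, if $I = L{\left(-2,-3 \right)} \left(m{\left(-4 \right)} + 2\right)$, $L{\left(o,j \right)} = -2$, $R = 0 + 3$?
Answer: $-11907$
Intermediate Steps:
$R = 3$
$I = -36$ ($I = - 2 \left(\left(-4\right)^{2} + 2\right) = - 2 \left(16 + 2\right) = \left(-2\right) 18 = -36$)
$81 \left(87 + \left(R 6 + I \left(2 + 5\right)\right)\right) = 81 \left(87 + \left(3 \cdot 6 - 36 \left(2 + 5\right)\right)\right) = 81 \left(87 + \left(18 - 252\right)\right) = 81 \left(87 - 234\right) = 81 \left(-147\right) = -11907$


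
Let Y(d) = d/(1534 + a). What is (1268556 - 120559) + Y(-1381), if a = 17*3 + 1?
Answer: 1820721861/1586 ≈ 1.1480e+6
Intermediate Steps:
a = 52 (a = 51 + 1 = 52)
Y(d) = d/1586 (Y(d) = d/(1534 + 52) = d/1586)
(1268556 - 120559) + Y(-1381) = (1268556 - 120559) + (1/1586)*(-1381) = 1147997 - 1381/1586 = 1820721861/1586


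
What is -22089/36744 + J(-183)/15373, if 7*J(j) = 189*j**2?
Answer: 10961486945/188288504 ≈ 58.216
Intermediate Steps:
J(j) = 27*j**2 (J(j) = (189*j**2)/7 = 27*j**2)
-22089/36744 + J(-183)/15373 = -22089/36744 + (27*(-183)**2)/15373 = -22089*1/36744 + (27*33489)*(1/15373) = -7363/12248 + 904203*(1/15373) = -7363/12248 + 904203/15373 = 10961486945/188288504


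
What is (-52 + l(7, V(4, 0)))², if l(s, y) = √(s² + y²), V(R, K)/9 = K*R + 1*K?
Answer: 2025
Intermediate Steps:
V(R, K) = 9*K + 9*K*R (V(R, K) = 9*(K*R + 1*K) = 9*(K*R + K) = 9*(K + K*R) = 9*K + 9*K*R)
(-52 + l(7, V(4, 0)))² = (-52 + √(7² + (9*0*(1 + 4))²))² = (-52 + √(49 + (9*0*5)²))² = (-52 + √(49 + 0²))² = (-52 + √(49 + 0))² = (-52 + √49)² = (-52 + 7)² = (-45)² = 2025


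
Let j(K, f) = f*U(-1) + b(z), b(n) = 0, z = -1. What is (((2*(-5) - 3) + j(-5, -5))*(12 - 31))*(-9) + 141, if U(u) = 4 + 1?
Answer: -6357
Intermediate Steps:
U(u) = 5
j(K, f) = 5*f (j(K, f) = f*5 + 0 = 5*f + 0 = 5*f)
(((2*(-5) - 3) + j(-5, -5))*(12 - 31))*(-9) + 141 = (((2*(-5) - 3) + 5*(-5))*(12 - 31))*(-9) + 141 = (((-10 - 3) - 25)*(-19))*(-9) + 141 = ((-13 - 25)*(-19))*(-9) + 141 = -38*(-19)*(-9) + 141 = 722*(-9) + 141 = -6498 + 141 = -6357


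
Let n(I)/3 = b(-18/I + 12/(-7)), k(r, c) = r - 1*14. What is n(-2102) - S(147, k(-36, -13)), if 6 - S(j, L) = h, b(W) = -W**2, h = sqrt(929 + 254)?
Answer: -797184897/54125449 + 13*sqrt(7) ≈ 19.666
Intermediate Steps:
h = 13*sqrt(7) (h = sqrt(1183) = 13*sqrt(7) ≈ 34.395)
k(r, c) = -14 + r (k(r, c) = r - 14 = -14 + r)
n(I) = -3*(-12/7 - 18/I)**2 (n(I) = 3*(-(-18/I + 12/(-7))**2) = 3*(-(-18/I + 12*(-1/7))**2) = 3*(-(-18/I - 12/7)**2) = 3*(-(-12/7 - 18/I)**2) = -3*(-12/7 - 18/I)**2)
S(j, L) = 6 - 13*sqrt(7)
n(-2102) - S(147, k(-36, -13)) = -108/49*(21 + 2*(-2102))**2/(-2102)**2 - (6 - 13*sqrt(7)) = -108/49*1/4418404*(21 - 4204)**2 + (-6 + 13*sqrt(7)) = -108/49*1/4418404*(-4183)**2 + (-6 + 13*sqrt(7)) = -108/49*1/4418404*17497489 + (-6 + 13*sqrt(7)) = -472432203/54125449 + (-6 + 13*sqrt(7)) = -797184897/54125449 + 13*sqrt(7)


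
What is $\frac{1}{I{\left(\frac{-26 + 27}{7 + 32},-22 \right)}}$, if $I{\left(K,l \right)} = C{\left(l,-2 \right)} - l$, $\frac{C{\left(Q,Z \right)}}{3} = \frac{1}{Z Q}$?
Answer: $\frac{44}{971} \approx 0.045314$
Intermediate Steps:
$C{\left(Q,Z \right)} = \frac{3}{Q Z}$ ($C{\left(Q,Z \right)} = \frac{3}{Z Q} = \frac{3}{Q Z}$)
$I{\left(K,l \right)} = - l - \frac{3}{2 l}$ ($I{\left(K,l \right)} = \frac{3}{l \left(-2\right)} - l = 3 \frac{1}{l} \left(- \frac{1}{2}\right) - l = - \frac{3}{2 l} - l = - l - \frac{3}{2 l}$)
$\frac{1}{I{\left(\frac{-26 + 27}{7 + 32},-22 \right)}} = \frac{1}{\left(-1\right) \left(-22\right) - \frac{3}{2 \left(-22\right)}} = \frac{1}{22 - - \frac{3}{44}} = \frac{1}{22 + \frac{3}{44}} = \frac{1}{\frac{971}{44}} = \frac{44}{971}$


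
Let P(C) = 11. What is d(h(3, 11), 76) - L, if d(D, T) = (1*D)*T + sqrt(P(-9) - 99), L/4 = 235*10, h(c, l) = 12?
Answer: -8488 + 2*I*sqrt(22) ≈ -8488.0 + 9.3808*I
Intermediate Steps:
L = 9400 (L = 4*(235*10) = 4*2350 = 9400)
d(D, T) = D*T + 2*I*sqrt(22) (d(D, T) = (1*D)*T + sqrt(11 - 99) = D*T + sqrt(-88) = D*T + 2*I*sqrt(22))
d(h(3, 11), 76) - L = (12*76 + 2*I*sqrt(22)) - 1*9400 = (912 + 2*I*sqrt(22)) - 9400 = -8488 + 2*I*sqrt(22)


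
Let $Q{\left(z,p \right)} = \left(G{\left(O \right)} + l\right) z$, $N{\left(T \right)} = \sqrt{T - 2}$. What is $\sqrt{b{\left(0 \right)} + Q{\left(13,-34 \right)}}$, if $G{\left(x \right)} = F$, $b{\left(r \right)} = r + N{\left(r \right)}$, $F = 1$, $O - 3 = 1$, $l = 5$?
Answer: $\sqrt{78 + i \sqrt{2}} \approx 8.8321 + 0.08006 i$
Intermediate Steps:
$N{\left(T \right)} = \sqrt{-2 + T}$
$O = 4$ ($O = 3 + 1 = 4$)
$b{\left(r \right)} = r + \sqrt{-2 + r}$
$G{\left(x \right)} = 1$
$Q{\left(z,p \right)} = 6 z$ ($Q{\left(z,p \right)} = \left(1 + 5\right) z = 6 z$)
$\sqrt{b{\left(0 \right)} + Q{\left(13,-34 \right)}} = \sqrt{\left(0 + \sqrt{-2 + 0}\right) + 6 \cdot 13} = \sqrt{\left(0 + \sqrt{-2}\right) + 78} = \sqrt{\left(0 + i \sqrt{2}\right) + 78} = \sqrt{i \sqrt{2} + 78} = \sqrt{78 + i \sqrt{2}}$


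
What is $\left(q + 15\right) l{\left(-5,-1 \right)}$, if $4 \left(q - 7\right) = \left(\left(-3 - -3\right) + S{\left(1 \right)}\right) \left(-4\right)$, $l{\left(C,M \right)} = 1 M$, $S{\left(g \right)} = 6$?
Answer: $-16$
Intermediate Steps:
$l{\left(C,M \right)} = M$
$q = 1$ ($q = 7 + \frac{\left(\left(-3 - -3\right) + 6\right) \left(-4\right)}{4} = 7 + \frac{\left(\left(-3 + 3\right) + 6\right) \left(-4\right)}{4} = 7 + \frac{\left(0 + 6\right) \left(-4\right)}{4} = 7 + \frac{6 \left(-4\right)}{4} = 7 + \frac{1}{4} \left(-24\right) = 7 - 6 = 1$)
$\left(q + 15\right) l{\left(-5,-1 \right)} = \left(1 + 15\right) \left(-1\right) = 16 \left(-1\right) = -16$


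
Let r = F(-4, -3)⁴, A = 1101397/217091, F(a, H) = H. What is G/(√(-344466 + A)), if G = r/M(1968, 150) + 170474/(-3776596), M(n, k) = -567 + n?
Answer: -11178367*I*√16233927563350819/65943075519756438494 ≈ -2.1598e-5*I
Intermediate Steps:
A = 1101397/217091 (A = 1101397*(1/217091) = 1101397/217091 ≈ 5.0734)
r = 81 (r = (-3)⁴ = 81)
G = 11178367/881835166 (G = 81/(-567 + 1968) + 170474/(-3776596) = 81/1401 + 170474*(-1/3776596) = 81*(1/1401) - 85237/1888298 = 27/467 - 85237/1888298 = 11178367/881835166 ≈ 0.012676)
G/(√(-344466 + A)) = 11178367/(881835166*(√(-344466 + 1101397/217091))) = 11178367/(881835166*(√(-74779367009/217091))) = 11178367/(881835166*((I*√16233927563350819/217091))) = 11178367*(-I*√16233927563350819/74779367009)/881835166 = -11178367*I*√16233927563350819/65943075519756438494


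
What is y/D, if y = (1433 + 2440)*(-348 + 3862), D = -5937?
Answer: -4536574/1979 ≈ -2292.4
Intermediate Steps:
y = 13609722 (y = 3873*3514 = 13609722)
y/D = 13609722/(-5937) = 13609722*(-1/5937) = -4536574/1979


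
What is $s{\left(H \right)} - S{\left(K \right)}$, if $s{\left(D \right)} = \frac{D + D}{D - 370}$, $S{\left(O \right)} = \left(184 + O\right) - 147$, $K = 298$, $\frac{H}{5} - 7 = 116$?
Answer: $- \frac{16169}{49} \approx -329.98$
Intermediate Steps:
$H = 615$ ($H = 35 + 5 \cdot 116 = 35 + 580 = 615$)
$S{\left(O \right)} = 37 + O$
$s{\left(D \right)} = \frac{2 D}{-370 + D}$
$s{\left(H \right)} - S{\left(K \right)} = 2 \cdot 615 \frac{1}{-370 + 615} - \left(37 + 298\right) = 2 \cdot 615 \cdot \frac{1}{245} - 335 = \frac{246}{49} - 335 = - \frac{16169}{49}$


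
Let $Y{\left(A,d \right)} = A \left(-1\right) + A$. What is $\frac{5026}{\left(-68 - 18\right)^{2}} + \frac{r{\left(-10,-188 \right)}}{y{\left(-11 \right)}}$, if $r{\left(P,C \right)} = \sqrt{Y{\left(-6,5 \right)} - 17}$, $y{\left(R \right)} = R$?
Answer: $\frac{2513}{3698} - \frac{i \sqrt{17}}{11} \approx 0.67956 - 0.37483 i$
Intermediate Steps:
$Y{\left(A,d \right)} = 0$ ($Y{\left(A,d \right)} = - A + A = 0$)
$r{\left(P,C \right)} = i \sqrt{17}$ ($r{\left(P,C \right)} = \sqrt{0 - 17} = \sqrt{-17} = i \sqrt{17}$)
$\frac{5026}{\left(-68 - 18\right)^{2}} + \frac{r{\left(-10,-188 \right)}}{y{\left(-11 \right)}} = \frac{5026}{\left(-68 - 18\right)^{2}} + \frac{i \sqrt{17}}{-11} = \frac{5026}{\left(-86\right)^{2}} + i \sqrt{17} \left(- \frac{1}{11}\right) = \frac{5026}{7396} - \frac{i \sqrt{17}}{11} = 5026 \cdot \frac{1}{7396} - \frac{i \sqrt{17}}{11} = \frac{2513}{3698} - \frac{i \sqrt{17}}{11}$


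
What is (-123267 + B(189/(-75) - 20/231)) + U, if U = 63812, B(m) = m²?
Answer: -1982634816566/33350625 ≈ -59448.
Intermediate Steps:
(-123267 + B(189/(-75) - 20/231)) + U = (-123267 + (189/(-75) - 20/231)²) + 63812 = (-123267 + (189*(-1/75) - 20*1/231)²) + 63812 = (-123267 + (-63/25 - 20/231)²) + 63812 = (-123267 + (-15053/5775)²) + 63812 = (-123267 + 226592809/33350625) + 63812 = -4110804899066/33350625 + 63812 = -1982634816566/33350625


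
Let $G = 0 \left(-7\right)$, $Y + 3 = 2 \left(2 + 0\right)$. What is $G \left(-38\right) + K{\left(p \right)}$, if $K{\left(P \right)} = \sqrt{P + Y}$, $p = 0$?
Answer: $1$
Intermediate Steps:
$Y = 1$ ($Y = -3 + 2 \left(2 + 0\right) = -3 + 2 \cdot 2 = -3 + 4 = 1$)
$G = 0$
$K{\left(P \right)} = \sqrt{1 + P}$ ($K{\left(P \right)} = \sqrt{P + 1} = \sqrt{1 + P}$)
$G \left(-38\right) + K{\left(p \right)} = 0 \left(-38\right) + \sqrt{1 + 0} = 0 + \sqrt{1} = 0 + 1 = 1$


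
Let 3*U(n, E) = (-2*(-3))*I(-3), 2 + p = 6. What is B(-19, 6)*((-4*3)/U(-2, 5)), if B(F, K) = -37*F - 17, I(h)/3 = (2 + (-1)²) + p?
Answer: -196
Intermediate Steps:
p = 4 (p = -2 + 6 = 4)
I(h) = 21 (I(h) = 3*((2 + (-1)²) + 4) = 3*((2 + 1) + 4) = 3*(3 + 4) = 3*7 = 21)
U(n, E) = 42 (U(n, E) = (-2*(-3)*21)/3 = (6*21)/3 = (⅓)*126 = 42)
B(F, K) = -17 - 37*F
B(-19, 6)*((-4*3)/U(-2, 5)) = (-17 - 37*(-19))*(-4*3/42) = (-17 + 703)*(-12*1/42) = 686*(-2/7) = -196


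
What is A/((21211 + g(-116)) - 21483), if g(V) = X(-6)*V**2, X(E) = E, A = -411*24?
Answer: 1233/10126 ≈ 0.12177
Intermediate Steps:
A = -9864
g(V) = -6*V**2
A/((21211 + g(-116)) - 21483) = -9864/((21211 - 6*(-116)**2) - 21483) = -9864/((21211 - 6*13456) - 21483) = -9864/((21211 - 80736) - 21483) = -9864/(-59525 - 21483) = -9864/(-81008) = -9864*(-1/81008) = 1233/10126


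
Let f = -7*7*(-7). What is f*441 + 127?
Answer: 151390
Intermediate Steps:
f = 343 (f = -49*(-7) = 343)
f*441 + 127 = 343*441 + 127 = 151263 + 127 = 151390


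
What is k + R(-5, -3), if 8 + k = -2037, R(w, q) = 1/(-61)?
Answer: -124746/61 ≈ -2045.0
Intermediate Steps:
R(w, q) = -1/61
k = -2045 (k = -8 - 2037 = -2045)
k + R(-5, -3) = -2045 - 1/61 = -124746/61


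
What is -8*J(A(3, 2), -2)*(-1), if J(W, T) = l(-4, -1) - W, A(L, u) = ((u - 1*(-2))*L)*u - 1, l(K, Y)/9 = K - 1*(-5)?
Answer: -112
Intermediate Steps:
l(K, Y) = 45 + 9*K (l(K, Y) = 9*(K - 1*(-5)) = 9*(K + 5) = 9*(5 + K) = 45 + 9*K)
A(L, u) = -1 + L*u*(2 + u) (A(L, u) = ((u + 2)*L)*u - 1 = ((2 + u)*L)*u - 1 = (L*(2 + u))*u - 1 = L*u*(2 + u) - 1 = -1 + L*u*(2 + u))
J(W, T) = 9 - W (J(W, T) = (45 + 9*(-4)) - W = (45 - 36) - W = 9 - W)
-8*J(A(3, 2), -2)*(-1) = -8*(9 - (-1 + 3*2² + 2*3*2))*(-1) = -8*(9 - (-1 + 3*4 + 12))*(-1) = -8*(9 - (-1 + 12 + 12))*(-1) = -8*(9 - 1*23)*(-1) = -8*(9 - 23)*(-1) = -8*(-14)*(-1) = 112*(-1) = -112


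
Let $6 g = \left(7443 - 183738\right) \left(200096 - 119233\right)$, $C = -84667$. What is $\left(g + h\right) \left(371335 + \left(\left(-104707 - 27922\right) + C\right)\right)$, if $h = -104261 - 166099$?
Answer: $- \frac{732063402651685}{2} \approx -3.6603 \cdot 10^{14}$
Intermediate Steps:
$g = - \frac{4751914195}{2}$ ($g = \frac{\left(7443 - 183738\right) \left(200096 - 119233\right)}{6} = \frac{\left(-176295\right) 80863}{6} = \frac{1}{6} \left(-14255742585\right) = - \frac{4751914195}{2} \approx -2.376 \cdot 10^{9}$)
$h = -270360$ ($h = -104261 - 166099 = -270360$)
$\left(g + h\right) \left(371335 + \left(\left(-104707 - 27922\right) + C\right)\right) = \left(- \frac{4751914195}{2} - 270360\right) \left(371335 - 217296\right) = - \frac{4752454915 \left(371335 - 217296\right)}{2} = \left(- \frac{4752454915}{2}\right) 154039 = - \frac{732063402651685}{2}$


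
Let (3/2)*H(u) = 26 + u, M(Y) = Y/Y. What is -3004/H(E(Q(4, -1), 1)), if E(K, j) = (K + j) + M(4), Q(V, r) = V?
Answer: -2253/16 ≈ -140.81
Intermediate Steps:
M(Y) = 1
E(K, j) = 1 + K + j (E(K, j) = (K + j) + 1 = 1 + K + j)
H(u) = 52/3 + 2*u/3 (H(u) = 2*(26 + u)/3 = 52/3 + 2*u/3)
-3004/H(E(Q(4, -1), 1)) = -3004/(52/3 + 2*(1 + 4 + 1)/3) = -3004/(52/3 + (⅔)*6) = -3004/(52/3 + 4) = -3004/64/3 = -3004*3/64 = -2253/16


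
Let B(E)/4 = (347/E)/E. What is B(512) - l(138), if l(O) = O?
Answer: -9043621/65536 ≈ -137.99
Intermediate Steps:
B(E) = 1388/E**2 (B(E) = 4*((347/E)/E) = 4*(347/E**2) = 1388/E**2)
B(512) - l(138) = 1388/512**2 - 1*138 = 1388*(1/262144) - 138 = 347/65536 - 138 = -9043621/65536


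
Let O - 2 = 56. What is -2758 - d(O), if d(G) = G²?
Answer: -6122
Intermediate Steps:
O = 58 (O = 2 + 56 = 58)
-2758 - d(O) = -2758 - 1*58² = -2758 - 1*3364 = -2758 - 3364 = -6122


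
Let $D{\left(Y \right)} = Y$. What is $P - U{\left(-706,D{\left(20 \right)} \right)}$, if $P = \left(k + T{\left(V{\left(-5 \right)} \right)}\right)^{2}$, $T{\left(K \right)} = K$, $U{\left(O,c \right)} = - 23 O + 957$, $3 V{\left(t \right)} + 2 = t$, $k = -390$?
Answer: $\frac{1230574}{9} \approx 1.3673 \cdot 10^{5}$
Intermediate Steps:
$V{\left(t \right)} = - \frac{2}{3} + \frac{t}{3}$
$U{\left(O,c \right)} = 957 - 23 O$
$P = \frac{1385329}{9}$ ($P = \left(-390 + \left(- \frac{2}{3} + \frac{1}{3} \left(-5\right)\right)\right)^{2} = \left(-390 - \frac{7}{3}\right)^{2} = \left(- \frac{1177}{3}\right)^{2} = \frac{1385329}{9} \approx 1.5393 \cdot 10^{5}$)
$P - U{\left(-706,D{\left(20 \right)} \right)} = \frac{1385329}{9} - \left(957 - -16238\right) = \frac{1385329}{9} - \left(957 + 16238\right) = \frac{1385329}{9} - 17195 = \frac{1230574}{9}$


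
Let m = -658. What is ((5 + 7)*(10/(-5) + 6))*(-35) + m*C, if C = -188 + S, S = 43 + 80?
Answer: 41090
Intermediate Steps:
S = 123
C = -65 (C = -188 + 123 = -65)
((5 + 7)*(10/(-5) + 6))*(-35) + m*C = ((5 + 7)*(10/(-5) + 6))*(-35) - 658*(-65) = (12*(10*(-⅕) + 6))*(-35) + 42770 = (12*(-2 + 6))*(-35) + 42770 = (12*4)*(-35) + 42770 = 48*(-35) + 42770 = -1680 + 42770 = 41090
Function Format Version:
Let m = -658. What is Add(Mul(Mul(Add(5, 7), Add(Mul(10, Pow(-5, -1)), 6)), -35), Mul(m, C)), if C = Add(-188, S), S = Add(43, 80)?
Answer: 41090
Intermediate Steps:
S = 123
C = -65 (C = Add(-188, 123) = -65)
Add(Mul(Mul(Add(5, 7), Add(Mul(10, Pow(-5, -1)), 6)), -35), Mul(m, C)) = Add(Mul(Mul(Add(5, 7), Add(Mul(10, Pow(-5, -1)), 6)), -35), Mul(-658, -65)) = Add(Mul(Mul(12, Add(Mul(10, Rational(-1, 5)), 6)), -35), 42770) = Add(Mul(Mul(12, Add(-2, 6)), -35), 42770) = Add(Mul(Mul(12, 4), -35), 42770) = Add(Mul(48, -35), 42770) = Add(-1680, 42770) = 41090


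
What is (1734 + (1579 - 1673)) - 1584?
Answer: 56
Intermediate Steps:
(1734 + (1579 - 1673)) - 1584 = (1734 - 94) - 1584 = 1640 - 1584 = 56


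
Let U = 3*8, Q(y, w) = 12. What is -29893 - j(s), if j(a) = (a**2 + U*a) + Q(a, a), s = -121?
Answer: -41642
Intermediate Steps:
U = 24
j(a) = 12 + a**2 + 24*a (j(a) = (a**2 + 24*a) + 12 = 12 + a**2 + 24*a)
-29893 - j(s) = -29893 - (12 + (-121)**2 + 24*(-121)) = -29893 - (12 + 14641 - 2904) = -29893 - 1*11749 = -29893 - 11749 = -41642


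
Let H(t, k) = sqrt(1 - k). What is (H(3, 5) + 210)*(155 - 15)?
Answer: 29400 + 280*I ≈ 29400.0 + 280.0*I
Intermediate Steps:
(H(3, 5) + 210)*(155 - 15) = (sqrt(1 - 1*5) + 210)*(155 - 15) = (sqrt(1 - 5) + 210)*140 = (sqrt(-4) + 210)*140 = (2*I + 210)*140 = (210 + 2*I)*140 = 29400 + 280*I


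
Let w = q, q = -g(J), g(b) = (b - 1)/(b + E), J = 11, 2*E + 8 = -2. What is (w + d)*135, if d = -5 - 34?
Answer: -5490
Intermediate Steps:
E = -5 (E = -4 + (½)*(-2) = -4 - 1 = -5)
d = -39
g(b) = (-1 + b)/(-5 + b) (g(b) = (b - 1)/(b - 5) = (-1 + b)/(-5 + b))
q = -5/3 (q = -(-1 + 11)/(-5 + 11) = -10/6 = -1*5/3 = -5/3 ≈ -1.6667)
w = -5/3 ≈ -1.6667
(w + d)*135 = (-5/3 - 39)*135 = -122/3*135 = -5490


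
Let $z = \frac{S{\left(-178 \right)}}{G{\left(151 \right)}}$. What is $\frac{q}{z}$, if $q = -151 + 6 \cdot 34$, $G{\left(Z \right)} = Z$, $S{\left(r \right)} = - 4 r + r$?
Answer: $\frac{8003}{534} \approx 14.987$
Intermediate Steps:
$S{\left(r \right)} = - 3 r$
$q = 53$ ($q = -151 + 204 = 53$)
$z = \frac{534}{151}$ ($z = \frac{\left(-3\right) \left(-178\right)}{151} = 534 \cdot \frac{1}{151} = \frac{534}{151} \approx 3.5364$)
$\frac{q}{z} = \frac{53}{\frac{534}{151}} = 53 \cdot \frac{151}{534} = \frac{8003}{534}$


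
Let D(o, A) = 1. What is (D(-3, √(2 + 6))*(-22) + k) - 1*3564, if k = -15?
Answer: -3601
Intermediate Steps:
(D(-3, √(2 + 6))*(-22) + k) - 1*3564 = (1*(-22) - 15) - 1*3564 = (-22 - 15) - 3564 = -37 - 3564 = -3601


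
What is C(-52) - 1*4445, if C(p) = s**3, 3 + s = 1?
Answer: -4453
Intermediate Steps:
s = -2 (s = -3 + 1 = -2)
C(p) = -8 (C(p) = (-2)**3 = -8)
C(-52) - 1*4445 = -8 - 1*4445 = -8 - 4445 = -4453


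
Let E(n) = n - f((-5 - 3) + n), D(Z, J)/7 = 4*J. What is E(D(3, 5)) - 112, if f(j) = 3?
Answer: 25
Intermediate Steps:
D(Z, J) = 28*J (D(Z, J) = 7*(4*J) = 28*J)
E(n) = -3 + n (E(n) = n - 1*3 = n - 3 = -3 + n)
E(D(3, 5)) - 112 = (-3 + 28*5) - 112 = (-3 + 140) - 112 = 137 - 112 = 25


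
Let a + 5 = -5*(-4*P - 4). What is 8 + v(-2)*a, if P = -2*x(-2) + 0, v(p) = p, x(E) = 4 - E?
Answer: 458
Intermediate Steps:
P = -12 (P = -2*(4 - 1*(-2)) + 0 = -2*(4 + 2) + 0 = -2*6 + 0 = -12 + 0 = -12)
a = -225 (a = -5 - 5*(-4*(-12) - 4) = -5 - 5*(48 - 4) = -5 - 5*44 = -5 - 220 = -225)
8 + v(-2)*a = 8 - 2*(-225) = 8 + 450 = 458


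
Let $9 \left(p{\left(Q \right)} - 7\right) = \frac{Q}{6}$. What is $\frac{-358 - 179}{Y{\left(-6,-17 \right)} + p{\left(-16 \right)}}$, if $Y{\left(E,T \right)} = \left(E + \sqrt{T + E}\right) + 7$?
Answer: $- \frac{3015792}{60031} + \frac{391473 i \sqrt{23}}{60031} \approx -50.237 + 31.274 i$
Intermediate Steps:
$p{\left(Q \right)} = 7 + \frac{Q}{54}$ ($p{\left(Q \right)} = 7 + \frac{Q \frac{1}{6}}{9} = 7 + \frac{\frac{1}{6} Q}{9} = 7 + \frac{Q}{54}$)
$Y{\left(E,T \right)} = 7 + E + \sqrt{E + T}$ ($Y{\left(E,T \right)} = \left(E + \sqrt{E + T}\right) + 7 = 7 + E + \sqrt{E + T}$)
$\frac{-358 - 179}{Y{\left(-6,-17 \right)} + p{\left(-16 \right)}} = \frac{-358 - 179}{\left(7 - 6 + \sqrt{-6 - 17}\right) + \left(7 + \frac{1}{54} \left(-16\right)\right)} = - \frac{537}{\left(7 - 6 + \sqrt{-23}\right) + \left(7 - \frac{8}{27}\right)} = - \frac{537}{\left(7 - 6 + i \sqrt{23}\right) + \frac{181}{27}} = - \frac{537}{\left(1 + i \sqrt{23}\right) + \frac{181}{27}} = - \frac{537}{\frac{208}{27} + i \sqrt{23}}$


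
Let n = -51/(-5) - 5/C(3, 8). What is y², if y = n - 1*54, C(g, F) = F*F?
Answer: 197149681/102400 ≈ 1925.3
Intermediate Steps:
C(g, F) = F²
n = 3239/320 (n = -51/(-5) - 5/(8²) = -51*(-⅕) - 5/64 = 51/5 - 5*1/64 = 51/5 - 5/64 = 3239/320 ≈ 10.122)
y = -14041/320 (y = 3239/320 - 1*54 = 3239/320 - 54 = -14041/320 ≈ -43.878)
y² = (-14041/320)² = 197149681/102400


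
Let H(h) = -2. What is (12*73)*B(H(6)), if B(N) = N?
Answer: -1752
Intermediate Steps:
(12*73)*B(H(6)) = (12*73)*(-2) = 876*(-2) = -1752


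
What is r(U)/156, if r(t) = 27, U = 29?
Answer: 9/52 ≈ 0.17308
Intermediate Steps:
r(U)/156 = 27/156 = 27*(1/156) = 9/52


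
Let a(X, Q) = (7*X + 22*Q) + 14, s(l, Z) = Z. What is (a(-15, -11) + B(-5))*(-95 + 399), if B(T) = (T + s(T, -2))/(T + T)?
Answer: -505096/5 ≈ -1.0102e+5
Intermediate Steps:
a(X, Q) = 14 + 7*X + 22*Q
B(T) = (-2 + T)/(2*T) (B(T) = (T - 2)/(T + T) = (-2 + T)/((2*T)) = (-2 + T)*(1/(2*T)) = (-2 + T)/(2*T))
(a(-15, -11) + B(-5))*(-95 + 399) = ((14 + 7*(-15) + 22*(-11)) + (1/2)*(-2 - 5)/(-5))*(-95 + 399) = ((14 - 105 - 242) + (1/2)*(-1/5)*(-7))*304 = (-333 + 7/10)*304 = -3323/10*304 = -505096/5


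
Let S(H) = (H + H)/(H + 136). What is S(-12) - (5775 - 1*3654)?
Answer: -65757/31 ≈ -2121.2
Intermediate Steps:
S(H) = 2*H/(136 + H) (S(H) = (2*H)/(136 + H) = 2*H/(136 + H))
S(-12) - (5775 - 1*3654) = 2*(-12)/(136 - 12) - (5775 - 1*3654) = 2*(-12)/124 - (5775 - 3654) = 2*(-12)*(1/124) - 1*2121 = -6/31 - 2121 = -65757/31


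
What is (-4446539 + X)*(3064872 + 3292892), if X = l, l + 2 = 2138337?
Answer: -14675016295856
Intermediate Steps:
l = 2138335 (l = -2 + 2138337 = 2138335)
X = 2138335
(-4446539 + X)*(3064872 + 3292892) = (-4446539 + 2138335)*(3064872 + 3292892) = -2308204*6357764 = -14675016295856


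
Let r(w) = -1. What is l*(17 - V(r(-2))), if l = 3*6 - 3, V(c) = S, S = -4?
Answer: 315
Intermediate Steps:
V(c) = -4
l = 15 (l = 18 - 3 = 15)
l*(17 - V(r(-2))) = 15*(17 - 1*(-4)) = 15*(17 + 4) = 15*21 = 315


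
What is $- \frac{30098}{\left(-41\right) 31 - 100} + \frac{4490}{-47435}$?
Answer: $\frac{284308568}{13006677} \approx 21.859$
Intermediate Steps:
$- \frac{30098}{\left(-41\right) 31 - 100} + \frac{4490}{-47435} = - \frac{30098}{-1271 - 100} + 4490 \left(- \frac{1}{47435}\right) = - \frac{30098}{-1371} - \frac{898}{9487} = \left(-30098\right) \left(- \frac{1}{1371}\right) - \frac{898}{9487} = \frac{30098}{1371} - \frac{898}{9487} = \frac{284308568}{13006677}$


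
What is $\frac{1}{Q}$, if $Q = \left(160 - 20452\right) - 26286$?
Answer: $- \frac{1}{46578} \approx -2.1469 \cdot 10^{-5}$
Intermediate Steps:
$Q = -46578$ ($Q = \left(160 - 20452\right) - 26286 = -20292 - 26286 = -46578$)
$\frac{1}{Q} = \frac{1}{-46578} = - \frac{1}{46578}$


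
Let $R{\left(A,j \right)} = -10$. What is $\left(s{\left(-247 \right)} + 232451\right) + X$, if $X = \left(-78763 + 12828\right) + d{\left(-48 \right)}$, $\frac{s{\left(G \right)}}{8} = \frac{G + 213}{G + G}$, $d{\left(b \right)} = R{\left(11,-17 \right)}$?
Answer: $\frac{41127118}{247} \approx 1.6651 \cdot 10^{5}$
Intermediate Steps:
$d{\left(b \right)} = -10$
$s{\left(G \right)} = \frac{4 \left(213 + G\right)}{G}$ ($s{\left(G \right)} = 8 \frac{G + 213}{G + G} = 8 \frac{213 + G}{2 G} = \frac{4 \left(213 + G\right)}{G}$)
$X = -65945$ ($X = \left(-78763 + 12828\right) - 10 = -65935 - 10 = -65945$)
$\left(s{\left(-247 \right)} + 232451\right) + X = \left(\left(4 + \frac{852}{-247}\right) + 232451\right) - 65945 = \left(\left(4 + 852 \left(- \frac{1}{247}\right)\right) + 232451\right) - 65945 = \left(\left(4 - \frac{852}{247}\right) + 232451\right) - 65945 = \left(\frac{136}{247} + 232451\right) - 65945 = \frac{57415533}{247} - 65945 = \frac{41127118}{247}$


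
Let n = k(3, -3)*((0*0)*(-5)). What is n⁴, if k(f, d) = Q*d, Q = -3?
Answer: 0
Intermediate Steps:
k(f, d) = -3*d
n = 0 (n = (-3*(-3))*((0*0)*(-5)) = 9*(0*(-5)) = 9*0 = 0)
n⁴ = 0⁴ = 0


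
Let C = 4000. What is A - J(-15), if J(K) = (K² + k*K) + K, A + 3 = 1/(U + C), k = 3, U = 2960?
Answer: -1169279/6960 ≈ -168.00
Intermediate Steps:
A = -20879/6960 (A = -3 + 1/(2960 + 4000) = -3 + 1/6960 = -20879/6960 ≈ -2.9999)
J(K) = K² + 4*K (J(K) = (K² + 3*K) + K = K² + 4*K)
A - J(-15) = -20879/6960 - (-15)*(4 - 15) = -20879/6960 - (-15)*(-11) = -20879/6960 - 1*165 = -20879/6960 - 165 = -1169279/6960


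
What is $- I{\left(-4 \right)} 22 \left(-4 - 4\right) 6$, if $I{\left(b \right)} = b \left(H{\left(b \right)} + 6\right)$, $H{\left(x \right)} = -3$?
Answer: $-12672$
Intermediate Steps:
$I{\left(b \right)} = 3 b$ ($I{\left(b \right)} = b \left(-3 + 6\right) = b 3 = 3 b$)
$- I{\left(-4 \right)} 22 \left(-4 - 4\right) 6 = - 3 \left(-4\right) 22 \left(-4 - 4\right) 6 = - \left(-12\right) 22 \left(\left(-8\right) 6\right) = - \left(-264\right) \left(-48\right) = \left(-1\right) 12672 = -12672$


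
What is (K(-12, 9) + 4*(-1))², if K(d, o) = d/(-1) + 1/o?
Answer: 5329/81 ≈ 65.790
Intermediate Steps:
K(d, o) = 1/o - d (K(d, o) = d*(-1) + 1/o = -d + 1/o = 1/o - d)
(K(-12, 9) + 4*(-1))² = ((1/9 - 1*(-12)) + 4*(-1))² = ((⅑ + 12) - 4)² = (109/9 - 4)² = (73/9)² = 5329/81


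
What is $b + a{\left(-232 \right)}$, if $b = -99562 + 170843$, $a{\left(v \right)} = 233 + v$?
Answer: $71282$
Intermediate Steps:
$b = 71281$
$b + a{\left(-232 \right)} = 71281 + \left(233 - 232\right) = 71281 + 1 = 71282$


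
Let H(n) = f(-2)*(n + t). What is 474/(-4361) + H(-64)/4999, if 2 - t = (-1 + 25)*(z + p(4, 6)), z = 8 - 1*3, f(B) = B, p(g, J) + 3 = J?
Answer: -154138/21800639 ≈ -0.0070703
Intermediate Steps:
p(g, J) = -3 + J
z = 5 (z = 8 - 3 = 5)
t = -190 (t = 2 - (-1 + 25)*(5 + (-3 + 6)) = 2 - 24*(5 + 3) = 2 - 24*8 = 2 - 1*192 = 2 - 192 = -190)
H(n) = 380 - 2*n (H(n) = -2*(n - 190) = -2*(-190 + n) = 380 - 2*n)
474/(-4361) + H(-64)/4999 = 474/(-4361) + (380 - 2*(-64))/4999 = 474*(-1/4361) + (380 + 128)*(1/4999) = -474/4361 + 508*(1/4999) = -474/4361 + 508/4999 = -154138/21800639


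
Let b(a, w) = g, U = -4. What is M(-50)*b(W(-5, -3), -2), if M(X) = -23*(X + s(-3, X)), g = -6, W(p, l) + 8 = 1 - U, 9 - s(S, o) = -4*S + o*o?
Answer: -352314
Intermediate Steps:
s(S, o) = 9 - o² + 4*S (s(S, o) = 9 - (-4*S + o*o) = 9 - (-4*S + o²) = 9 - (o² - 4*S) = 9 + (-o² + 4*S) = 9 - o² + 4*S)
W(p, l) = -3 (W(p, l) = -8 + (1 - 1*(-4)) = -8 + (1 + 4) = -8 + 5 = -3)
b(a, w) = -6
M(X) = 69 - 23*X + 23*X² (M(X) = -23*(X + (9 - X² + 4*(-3))) = -23*(X + (9 - X² - 12)) = -23*(X + (-3 - X²)) = -23*(-3 + X - X²) = 69 - 23*X + 23*X²)
M(-50)*b(W(-5, -3), -2) = (69 - 23*(-50) + 23*(-50)²)*(-6) = (69 + 1150 + 23*2500)*(-6) = (69 + 1150 + 57500)*(-6) = 58719*(-6) = -352314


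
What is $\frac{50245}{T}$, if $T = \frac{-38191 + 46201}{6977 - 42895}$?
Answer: $- \frac{180469991}{801} \approx -2.2531 \cdot 10^{5}$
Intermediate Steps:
$T = - \frac{4005}{17959}$ ($T = \frac{8010}{-35918} = 8010 \left(- \frac{1}{35918}\right) = - \frac{4005}{17959} \approx -0.22301$)
$\frac{50245}{T} = \frac{50245}{- \frac{4005}{17959}} = 50245 \left(- \frac{17959}{4005}\right) = - \frac{180469991}{801}$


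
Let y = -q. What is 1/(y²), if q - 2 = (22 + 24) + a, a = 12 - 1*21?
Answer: 1/1521 ≈ 0.00065746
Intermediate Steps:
a = -9 (a = 12 - 21 = -9)
q = 39 (q = 2 + ((22 + 24) - 9) = 2 + (46 - 9) = 2 + 37 = 39)
y = -39 (y = -1*39 = -39)
1/(y²) = 1/((-39)²) = 1/1521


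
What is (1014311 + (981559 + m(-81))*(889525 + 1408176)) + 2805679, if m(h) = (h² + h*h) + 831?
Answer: 2287392737902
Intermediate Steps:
m(h) = 831 + 2*h² (m(h) = (h² + h²) + 831 = 2*h² + 831 = 831 + 2*h²)
(1014311 + (981559 + m(-81))*(889525 + 1408176)) + 2805679 = (1014311 + (981559 + (831 + 2*(-81)²))*(889525 + 1408176)) + 2805679 = (1014311 + (981559 + (831 + 2*6561))*2297701) + 2805679 = (1014311 + (981559 + (831 + 13122))*2297701) + 2805679 = (1014311 + (981559 + 13953)*2297701) + 2805679 = (1014311 + 995512*2297701) + 2805679 = (1014311 + 2287388917912) + 2805679 = 2287389932223 + 2805679 = 2287392737902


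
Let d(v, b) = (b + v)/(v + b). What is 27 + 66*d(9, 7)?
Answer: 93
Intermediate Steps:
d(v, b) = 1 (d(v, b) = (b + v)/(b + v) = 1)
27 + 66*d(9, 7) = 27 + 66*1 = 27 + 66 = 93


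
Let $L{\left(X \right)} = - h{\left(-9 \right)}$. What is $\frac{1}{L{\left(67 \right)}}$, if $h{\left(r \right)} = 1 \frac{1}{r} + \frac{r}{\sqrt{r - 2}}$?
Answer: $\frac{99}{6572} + \frac{729 i \sqrt{11}}{6572} \approx 0.015064 + 0.3679 i$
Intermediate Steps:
$h{\left(r \right)} = \frac{1}{r} + \frac{r}{\sqrt{-2 + r}}$
$L{\left(X \right)} = \frac{1}{9} - \frac{9 i \sqrt{11}}{11}$ ($L{\left(X \right)} = - (\frac{1}{-9} - \frac{9}{\sqrt{-2 - 9}}) = - (- \frac{1}{9} - \frac{9}{i \sqrt{11}}) = - (- \frac{1}{9} - 9 \left(- \frac{i \sqrt{11}}{11}\right)) = - (- \frac{1}{9} + \frac{9 i \sqrt{11}}{11}) = \frac{1}{9} - \frac{9 i \sqrt{11}}{11}$)
$\frac{1}{L{\left(67 \right)}} = \frac{1}{\frac{1}{9} - \frac{9 i \sqrt{11}}{11}}$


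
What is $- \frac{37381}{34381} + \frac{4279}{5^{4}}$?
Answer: $\frac{123753174}{21488125} \approx 5.7591$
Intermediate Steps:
$- \frac{37381}{34381} + \frac{4279}{5^{4}} = \left(-37381\right) \frac{1}{34381} + \frac{4279}{625} = - \frac{37381}{34381} + 4279 \cdot \frac{1}{625} = - \frac{37381}{34381} + \frac{4279}{625} = \frac{123753174}{21488125}$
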